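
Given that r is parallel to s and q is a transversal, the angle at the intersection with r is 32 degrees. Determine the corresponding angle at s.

Corresponding angles formed by parallel lines and a transversal are equal.
The given angle is 32 degrees.
The corresponding angle = 32 degrees.

32 degrees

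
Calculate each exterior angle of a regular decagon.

Each exterior angle of a regular n-gon is 360 / n.
For n = 10: 360 / 10 = 36 degrees.

36 degrees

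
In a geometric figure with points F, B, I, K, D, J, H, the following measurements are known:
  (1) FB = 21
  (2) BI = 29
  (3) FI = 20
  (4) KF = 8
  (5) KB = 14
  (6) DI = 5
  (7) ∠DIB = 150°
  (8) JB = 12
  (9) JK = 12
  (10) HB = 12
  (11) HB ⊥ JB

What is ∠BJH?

Step 1: By the law of cosines on triangle JBH: JH² = 12² + 12² − 2·12·12·cos(90°) = 288, so JH = 12·√2.
Step 2: By the inverse law of cosines on triangle BJH: cos(∠BJH) = (12² + (12·√2)² − 12²) / (2·12·12·√2) = 288/407.29 = 0.7071, so ∠BJH = 45°.

Therefore, the measure of angle ∠BJH = 45°.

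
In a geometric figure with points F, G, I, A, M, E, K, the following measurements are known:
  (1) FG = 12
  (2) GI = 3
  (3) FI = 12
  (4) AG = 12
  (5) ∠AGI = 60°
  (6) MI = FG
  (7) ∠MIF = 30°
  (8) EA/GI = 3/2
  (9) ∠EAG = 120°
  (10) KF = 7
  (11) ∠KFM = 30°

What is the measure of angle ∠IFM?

From the given relations: MI = FG = 12.
Step 1: By the law of cosines on triangle FIM: FM² = 12² + 12² − 2·12·12·cos(30°) = 38.58, so FM ≈ 6.21.
Step 2: By the inverse law of cosines on triangle IFM: cos(∠IFM) = (12² + 6.21² − 12²) / (2·12·6.21) = 38.58/149.08 = 0.2588, so ∠IFM = 75°.

Therefore, the measure of angle ∠IFM = 75°.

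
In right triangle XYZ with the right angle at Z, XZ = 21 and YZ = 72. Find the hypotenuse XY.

XY = sqrt(21^2 + 72^2) = sqrt(5625) = 75

75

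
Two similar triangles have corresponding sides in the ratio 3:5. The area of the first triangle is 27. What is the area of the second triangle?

For similar figures, the area ratio equals the square of the side ratio.
Side ratio (the first triangle to the second triangle) = 3:5, so area ratio = 3^2:5^2 = 9:25.
If the area of the first triangle is 27, then the area of the second triangle = 27 * (25/9) = 75.

75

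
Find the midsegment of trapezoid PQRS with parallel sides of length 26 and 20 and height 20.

midsegment = (26 + 20) / 2 = 46 / 2 = 23

23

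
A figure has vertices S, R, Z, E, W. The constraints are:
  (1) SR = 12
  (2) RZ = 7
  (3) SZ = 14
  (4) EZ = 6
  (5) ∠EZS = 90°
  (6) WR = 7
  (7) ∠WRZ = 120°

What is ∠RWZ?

Step 1: By the law of cosines on triangle WRZ: WZ² = 7² + 7² − 2·7·7·cos(120°) = 147, so WZ = 7·√3.
Step 2: By the inverse law of cosines on triangle RWZ: cos(∠RWZ) = (7² + (7·√3)² − 7²) / (2·7·7·√3) = 147/169.74 = 0.866, so ∠RWZ = 30°.

Therefore, the measure of angle ∠RWZ = 30°.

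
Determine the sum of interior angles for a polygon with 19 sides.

The sum of interior angles of an n-sided polygon is (n - 2) * 180.
For n = 19: (19 - 2) * 180 = 17 * 180 = 3060 degrees.

3060 degrees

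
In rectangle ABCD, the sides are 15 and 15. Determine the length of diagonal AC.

Using the Pythagorean theorem:
d² = 15² + 15² = 225 + 225 = 450
d = sqrt(450) = 15*sqrt(2)

15*sqrt(2)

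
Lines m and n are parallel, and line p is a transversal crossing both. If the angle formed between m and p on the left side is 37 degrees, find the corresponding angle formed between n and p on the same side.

When a transversal crosses parallel lines, angles in the same position at each intersection are called corresponding angles.
These are always equal, so the answer is 37 degrees.

37 degrees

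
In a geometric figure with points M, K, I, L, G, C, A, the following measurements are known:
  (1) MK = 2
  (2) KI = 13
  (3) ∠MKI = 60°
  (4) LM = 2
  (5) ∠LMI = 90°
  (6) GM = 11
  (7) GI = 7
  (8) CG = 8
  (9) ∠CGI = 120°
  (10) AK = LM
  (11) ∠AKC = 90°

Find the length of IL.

Step 1: By the law of cosines on triangle IKM: IM² = 13² + 2² − 2·13·2·cos(60°) = 147, so IM = 7·√3.
Step 2: By the law of cosines on triangle IML: IL² = (7·√3)² + 2² − 2·7·√3·2·cos(90°) = 151, so IL = √151.

Therefore, the length of IL = √151.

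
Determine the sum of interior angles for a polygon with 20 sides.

The sum of interior angles of an n-sided polygon is (n - 2) * 180.
For n = 20: (20 - 2) * 180 = 18 * 180 = 3240 degrees.

3240 degrees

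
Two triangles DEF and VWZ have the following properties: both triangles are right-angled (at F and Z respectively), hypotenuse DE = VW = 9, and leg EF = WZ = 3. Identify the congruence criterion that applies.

Consider the given information: both triangles are right-angled (at F and Z respectively), hypotenuse DE = VW = 9, and leg EF = WZ = 3
This is not SAS or AAS: SAS requires two sides and the included angle between them. AAS requires two angles and a non-included side.
The correct criterion is HL. The hypotenuse and one leg of two right triangles are equal (Hypotenuse-Leg).

HL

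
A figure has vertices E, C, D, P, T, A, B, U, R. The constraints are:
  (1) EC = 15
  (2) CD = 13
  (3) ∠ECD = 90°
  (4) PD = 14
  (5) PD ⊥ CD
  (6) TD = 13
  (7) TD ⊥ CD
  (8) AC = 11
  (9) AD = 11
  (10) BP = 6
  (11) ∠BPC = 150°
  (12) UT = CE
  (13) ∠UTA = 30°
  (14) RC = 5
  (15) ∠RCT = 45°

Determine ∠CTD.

Step 1: By the law of cosines on triangle TDC: TC² = 13² + 13² − 2·13·13·cos(90°) = 338, so TC = 13·√2.
Step 2: By the inverse law of cosines on triangle CTD: cos(∠CTD) = ((13·√2)² + 13² − 13²) / (2·13·√2·13) = 338/478 = 0.7071, so ∠CTD = 45°.

Therefore, the measure of angle ∠CTD = 45°.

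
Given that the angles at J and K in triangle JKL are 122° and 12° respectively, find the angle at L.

Let angle L = x. Then 122 + 12 + x = 180.
x = 180 - 134 = 46 degrees.

46 degrees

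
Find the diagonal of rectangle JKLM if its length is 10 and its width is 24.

d = sqrt(10^2 + 24^2) = sqrt(676) = 26

26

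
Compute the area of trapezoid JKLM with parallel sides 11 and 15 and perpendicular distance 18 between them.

Area of a trapezoid = (base1 + base2) * height / 2
Area = (11 + 15) * 18 / 2
Area = 26 * 18 / 2
Area = 468 / 2
Area = 234

234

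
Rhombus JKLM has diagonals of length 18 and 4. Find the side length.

In a rhombus, the diagonals bisect each other perpendicularly, creating four congruent right triangles.
Each triangle has legs 9 (half of 18) and 2 (half of 4).
The hypotenuse of each right triangle is a side of the rhombus:
side = sqrt(9^2 + 2^2) = sqrt(85)

sqrt(85)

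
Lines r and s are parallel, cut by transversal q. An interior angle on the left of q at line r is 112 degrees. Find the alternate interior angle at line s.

Alternate interior angles are equal: 112 degrees.

112 degrees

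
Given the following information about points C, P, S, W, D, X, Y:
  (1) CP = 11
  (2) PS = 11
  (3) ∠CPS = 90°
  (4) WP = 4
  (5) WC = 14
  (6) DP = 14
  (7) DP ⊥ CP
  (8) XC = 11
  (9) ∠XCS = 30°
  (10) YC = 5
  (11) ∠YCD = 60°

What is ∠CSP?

Step 1: By the law of cosines on triangle SPC: SC² = 11² + 11² − 2·11·11·cos(90°) = 242, so SC = 11·√2.
Step 2: By the inverse law of cosines on triangle CSP: cos(∠CSP) = ((11·√2)² + 11² − 11²) / (2·11·√2·11) = 242/342.24 = 0.7071, so ∠CSP = 45°.

Therefore, the measure of angle ∠CSP = 45°.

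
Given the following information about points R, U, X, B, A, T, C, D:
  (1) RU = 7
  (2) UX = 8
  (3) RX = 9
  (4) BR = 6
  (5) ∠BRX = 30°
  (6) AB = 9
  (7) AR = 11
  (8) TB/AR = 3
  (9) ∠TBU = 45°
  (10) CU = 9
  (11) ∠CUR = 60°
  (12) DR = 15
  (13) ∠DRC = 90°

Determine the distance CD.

Step 1: By the law of cosines on triangle CUR: CR² = 9² + 7² − 2·9·7·cos(60°) = 67, so CR = √67.
Step 2: By the law of cosines on triangle CRD: CD² = √67² + 15² − 2·√67·15·cos(90°) = 292, so CD = 2·√73.

Therefore, the length of CD = 2·√73.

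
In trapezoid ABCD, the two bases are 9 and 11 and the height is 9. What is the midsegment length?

midsegment = (9 + 11) / 2 = 20 / 2 = 10

10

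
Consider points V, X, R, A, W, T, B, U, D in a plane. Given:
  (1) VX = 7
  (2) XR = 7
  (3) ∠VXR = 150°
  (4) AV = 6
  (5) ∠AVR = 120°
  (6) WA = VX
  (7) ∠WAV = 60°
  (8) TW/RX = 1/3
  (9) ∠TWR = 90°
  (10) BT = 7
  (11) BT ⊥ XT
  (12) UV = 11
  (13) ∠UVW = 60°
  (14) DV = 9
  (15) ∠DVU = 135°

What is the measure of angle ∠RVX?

Step 1: By the law of cosines on triangle VXR: VR² = 7² + 7² − 2·7·7·cos(150°) = 182.87, so VR ≈ 13.52.
Step 2: By the inverse law of cosines on triangle RVX: cos(∠RVX) = (13.52² + 7² − 7²) / (2·13.52·7) = 182.87/189.32 = 0.9659, so ∠RVX = 15°.

Therefore, the measure of angle ∠RVX = 15°.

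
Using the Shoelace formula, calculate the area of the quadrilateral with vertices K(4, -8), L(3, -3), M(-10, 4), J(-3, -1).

Using the Shoelace formula for a quadrilateral (vertices in order):
Area = (1/2)|sum of (x_i * y_(i+1) - x_(i+1) * y_i)|
Terms: (4*-3 - 3*-8) = 12, (3*4 - -10*-3) = -18, (-10*-1 - -3*4) = 22, (-3*-8 - 4*-1) = 28
Sum = 44
Area = (1/2)(44) = 22

22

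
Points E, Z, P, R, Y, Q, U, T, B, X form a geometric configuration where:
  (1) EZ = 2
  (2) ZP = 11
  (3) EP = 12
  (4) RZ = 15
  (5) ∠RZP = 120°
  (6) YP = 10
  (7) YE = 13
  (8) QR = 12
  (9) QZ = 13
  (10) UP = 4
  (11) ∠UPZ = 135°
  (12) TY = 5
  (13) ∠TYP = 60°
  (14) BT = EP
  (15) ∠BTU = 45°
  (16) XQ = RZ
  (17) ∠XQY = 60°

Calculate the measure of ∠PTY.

Step 1: By the law of cosines on triangle TYP: TP² = 5² + 10² − 2·5·10·cos(60°) = 75, so TP = 5·√3.
Step 2: By the inverse law of cosines on triangle PTY: cos(∠PTY) = ((5·√3)² + 5² − 10²) / (2·5·√3·5) = 0/86.6 = 0, so ∠PTY = 90°.

Therefore, the measure of angle ∠PTY = 90°.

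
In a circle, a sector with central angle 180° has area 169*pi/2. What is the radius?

The sector covers 180°/360° = 1/2 of the full circle.
Full circle area = 169*pi/2 / 1/2 = 169*pi.
Since full area = πr², we get r² = 169*pi/π = 169, so r = 13.

13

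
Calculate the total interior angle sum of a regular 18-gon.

The sum of interior angles of an n-sided polygon is (n - 2) * 180.
For n = 18: (18 - 2) * 180 = 16 * 180 = 2880 degrees.

2880 degrees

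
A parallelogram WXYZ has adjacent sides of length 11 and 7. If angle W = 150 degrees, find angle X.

Consecutive angles are supplementary: angle X = 180 - 150 = 30 degrees.

30 degrees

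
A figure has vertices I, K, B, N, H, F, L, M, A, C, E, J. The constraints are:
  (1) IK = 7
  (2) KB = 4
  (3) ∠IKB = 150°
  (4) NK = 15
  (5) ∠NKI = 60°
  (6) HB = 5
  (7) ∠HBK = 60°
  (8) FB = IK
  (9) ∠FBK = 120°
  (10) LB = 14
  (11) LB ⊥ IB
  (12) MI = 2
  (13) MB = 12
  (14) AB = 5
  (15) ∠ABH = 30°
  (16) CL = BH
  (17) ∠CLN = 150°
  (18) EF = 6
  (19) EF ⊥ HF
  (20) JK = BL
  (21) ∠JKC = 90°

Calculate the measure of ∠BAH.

Step 1: By the law of cosines on triangle ABH: AH² = 5² + 5² − 2·5·5·cos(30°) = 6.7, so AH ≈ 2.59.
Step 2: By the inverse law of cosines on triangle BAH: cos(∠BAH) = (5² + 2.59² − 5²) / (2·5·2.59) = 6.7/25.88 = 0.2588, so ∠BAH = 75°.

Therefore, the measure of angle ∠BAH = 75°.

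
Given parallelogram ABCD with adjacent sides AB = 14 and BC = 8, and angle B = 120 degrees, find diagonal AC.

The diagonal of a parallelogram can be found by treating two adjacent sides and the diagonal as a triangle.
Applying the law of cosines with sides 14, 8 and included angle 120°:
d^2 = 196 + 64 - 224*cos(120°) = 372
d = 2*sqrt(93)

2*sqrt(93)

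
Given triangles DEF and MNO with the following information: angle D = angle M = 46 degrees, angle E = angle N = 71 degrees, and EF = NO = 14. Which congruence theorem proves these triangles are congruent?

The given information provides:
angle D = angle M = 46 degrees, angle E = angle N = 71 degrees, and EF = NO = 14
This matches the AAS congruence theorem.
Two pairs of corresponding angles and a non-included side are equal (Angle-Angle-Side).

AAS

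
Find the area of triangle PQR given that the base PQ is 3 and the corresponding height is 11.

Area = (1/2) * base * height
Area = (1/2) * 3 * 11
Area = 33/2

33/2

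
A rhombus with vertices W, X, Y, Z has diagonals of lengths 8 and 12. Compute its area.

The diagonals of a rhombus divide it into four right triangles.
Each triangle has legs 8/ 2 = 4 and 12/2 = 6, so each has area (1/2)*4*6 = 12.
Four such triangles give total area = (d1 * d2) / 2 = 48.

48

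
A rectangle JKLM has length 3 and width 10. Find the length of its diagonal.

A rectangle's diagonal splits it into two right triangles, with the diagonal as the hypotenuse.
By the Pythagorean theorem, d^2 = 3^2 + 10^2 = 109.
Therefore d = sqrt(109).

sqrt(109)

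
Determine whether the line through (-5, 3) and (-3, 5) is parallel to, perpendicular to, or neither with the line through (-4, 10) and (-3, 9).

Slope of line 1: m1 = (5 - 3)/(-3 - -5) = 2/2 = 1
Slope of line 2: m2 = (9 - 10)/(-3 - -4) = -1/1 = -1
Two lines are perpendicular when the product of their slopes is -1 (negative reciprocals).
m1 * m2 = (1) * (-1) = -1, confirming perpendicularity.

Perpendicular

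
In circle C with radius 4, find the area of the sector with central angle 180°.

Sector area = π(4²)(1/2) = 8*pi

8*pi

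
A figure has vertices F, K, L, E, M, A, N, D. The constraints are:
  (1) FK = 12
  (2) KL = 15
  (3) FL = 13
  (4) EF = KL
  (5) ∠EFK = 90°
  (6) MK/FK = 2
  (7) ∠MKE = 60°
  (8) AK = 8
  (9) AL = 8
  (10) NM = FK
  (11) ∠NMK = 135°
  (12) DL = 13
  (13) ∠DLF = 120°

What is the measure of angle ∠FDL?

Step 1: By the law of cosines on triangle DLF: DF² = 13² + 13² − 2·13·13·cos(120°) = 507, so DF = 13·√3.
Step 2: By the inverse law of cosines on triangle FDL: cos(∠FDL) = ((13·√3)² + 13² − 13²) / (2·13·√3·13) = 507/585.43 = 0.866, so ∠FDL = 30°.

Therefore, the measure of angle ∠FDL = 30°.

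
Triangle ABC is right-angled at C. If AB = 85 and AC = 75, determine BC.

Rearranging the Pythagorean theorem to solve for the unknown leg:
leg^2 = hypotenuse^2 - known_leg^2 = 7225 - 5625 = 1600
leg = sqrt(1600) = 40.

40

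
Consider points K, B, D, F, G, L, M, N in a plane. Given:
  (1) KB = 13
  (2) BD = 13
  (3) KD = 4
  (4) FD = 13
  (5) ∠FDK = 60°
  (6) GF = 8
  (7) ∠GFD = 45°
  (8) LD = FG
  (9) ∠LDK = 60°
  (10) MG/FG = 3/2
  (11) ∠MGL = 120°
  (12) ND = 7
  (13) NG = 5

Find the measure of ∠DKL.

From the given relations: LD = FG = 8.
Step 1: By the law of cosines on triangle KDL: KL² = 4² + 8² − 2·4·8·cos(60°) = 48, so KL = 4·√3.
Step 2: By the inverse law of cosines on triangle DKL: cos(∠DKL) = (4² + (4·√3)² − 8²) / (2·4·4·√3) = 0/55.43 = 0, so ∠DKL = 90°.

Therefore, the measure of angle ∠DKL = 90°.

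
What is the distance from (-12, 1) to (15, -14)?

d = sqrt((27)^2 + (-15)^2) = sqrt(954) = 3*sqrt(106)

3*sqrt(106)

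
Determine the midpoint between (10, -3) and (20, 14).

The midpoint is the average of the coordinates:
x: (10 + 20)/2 = 15
y: (-3 + 14)/2 = 11/2
Midpoint = (15, 11/2)

(15, 11/2)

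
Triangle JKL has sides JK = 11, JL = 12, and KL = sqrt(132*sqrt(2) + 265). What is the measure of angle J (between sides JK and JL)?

cos(J) = (11² + 12² - (sqrt(132*sqrt(2) + 265))²) / (2 × 11 × 12) = -sqrt(2)/2, so J = arccos(-sqrt(2)/2) = 135°.

135°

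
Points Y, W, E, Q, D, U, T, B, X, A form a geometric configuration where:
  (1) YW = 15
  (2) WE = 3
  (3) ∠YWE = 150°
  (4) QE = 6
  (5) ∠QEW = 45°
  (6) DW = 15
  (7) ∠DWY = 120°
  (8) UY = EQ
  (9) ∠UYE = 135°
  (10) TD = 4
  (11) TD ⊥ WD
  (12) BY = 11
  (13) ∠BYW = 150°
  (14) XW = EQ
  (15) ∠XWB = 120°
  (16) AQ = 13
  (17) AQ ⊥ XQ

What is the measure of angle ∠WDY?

Step 1: By the law of cosines on triangle DWY: DY² = 15² + 15² − 2·15·15·cos(120°) = 675, so DY = 15·√3.
Step 2: By the inverse law of cosines on triangle WDY: cos(∠WDY) = (15² + (15·√3)² − 15²) / (2·15·15·√3) = 675/779.42 = 0.866, so ∠WDY = 30°.

Therefore, the measure of angle ∠WDY = 30°.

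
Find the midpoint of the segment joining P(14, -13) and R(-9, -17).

The midpoint is the average of the coordinates:
x: (14 + -9)/2 = 5/2
y: (-13 + -17)/2 = -15
Midpoint = (5/2, -15)

(5/2, -15)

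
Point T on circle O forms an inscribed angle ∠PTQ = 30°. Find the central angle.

The inscribed angle theorem states that a central angle is always twice any inscribed angle that subtends the same arc.
Since the inscribed angle is 30°, the central angle = 2 × 30° = 60°.

60°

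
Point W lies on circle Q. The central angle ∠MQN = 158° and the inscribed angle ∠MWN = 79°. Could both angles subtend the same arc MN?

By the inscribed angle theorem, if both angles subtend the same arc, the inscribed angle must be half the central angle.
Half of 158° = 79°, which equals the given inscribed angle of 79°.
Therefore, yes, they correspond to the same arc.

Yes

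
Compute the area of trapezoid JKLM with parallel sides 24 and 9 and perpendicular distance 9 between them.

Area of a trapezoid = (base1 + base2) * height / 2
Area = (24 + 9) * 9 / 2
Area = 33 * 9 / 2
Area = 297 / 2
Area = 297/2

297/2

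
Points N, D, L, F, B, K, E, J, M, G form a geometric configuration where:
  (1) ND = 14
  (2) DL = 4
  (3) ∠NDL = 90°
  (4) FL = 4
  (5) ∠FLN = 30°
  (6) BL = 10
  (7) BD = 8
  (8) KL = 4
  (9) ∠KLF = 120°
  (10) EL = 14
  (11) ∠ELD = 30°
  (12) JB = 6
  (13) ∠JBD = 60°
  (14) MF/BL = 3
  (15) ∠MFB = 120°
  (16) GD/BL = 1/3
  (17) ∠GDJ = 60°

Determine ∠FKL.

Step 1: By the law of cosines on triangle KLF: KF² = 4² + 4² − 2·4·4·cos(120°) = 48, so KF = 4·√3.
Step 2: By the inverse law of cosines on triangle FKL: cos(∠FKL) = ((4·√3)² + 4² − 4²) / (2·4·√3·4) = 48/55.43 = 0.866, so ∠FKL = 30°.

Therefore, the measure of angle ∠FKL = 30°.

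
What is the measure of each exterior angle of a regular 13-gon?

Each exterior angle of a regular n-gon is 360 / n.
For n = 13: 360 / 13 = 360/13 degrees.

360/13 degrees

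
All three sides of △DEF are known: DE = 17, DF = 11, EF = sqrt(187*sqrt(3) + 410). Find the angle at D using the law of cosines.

cos(D) = (17² + 11² - (sqrt(187*sqrt(3) + 410))²) / (2 × 17 × 11) = -sqrt(3)/2, so D = arccos(-sqrt(3)/2) = 150°.

150°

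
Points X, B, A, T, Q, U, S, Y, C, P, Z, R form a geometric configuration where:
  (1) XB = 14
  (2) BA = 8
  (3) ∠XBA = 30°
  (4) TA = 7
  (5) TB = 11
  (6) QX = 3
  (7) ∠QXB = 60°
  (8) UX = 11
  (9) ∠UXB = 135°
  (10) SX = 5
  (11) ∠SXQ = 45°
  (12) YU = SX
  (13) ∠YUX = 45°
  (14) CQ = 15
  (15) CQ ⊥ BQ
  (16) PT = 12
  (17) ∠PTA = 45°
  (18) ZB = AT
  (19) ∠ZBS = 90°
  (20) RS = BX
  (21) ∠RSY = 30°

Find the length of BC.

Step 1: By the law of cosines on triangle BXQ: BQ² = 14² + 3² − 2·14·3·cos(60°) = 163, so BQ = √163.
Step 2: By the law of cosines on triangle BQC: BC² = √163² + 15² − 2·√163·15·cos(90°) = 388, so BC = 2·√97.

Therefore, the length of BC = 2·√97.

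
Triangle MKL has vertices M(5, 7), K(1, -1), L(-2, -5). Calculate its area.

Shoelace: Area = (1/2)|5(-1--5) + 1(-5-7) + -2(7--1)| = (1/2)(8) = 4

4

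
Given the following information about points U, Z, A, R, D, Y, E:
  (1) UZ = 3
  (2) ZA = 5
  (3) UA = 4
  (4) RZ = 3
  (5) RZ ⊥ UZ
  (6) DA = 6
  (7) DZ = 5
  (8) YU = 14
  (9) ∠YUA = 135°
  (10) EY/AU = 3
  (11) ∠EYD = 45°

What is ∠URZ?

Step 1: By the law of cosines on triangle RZU: RU² = 3² + 3² − 2·3·3·cos(90°) = 18, so RU = 3·√2.
Step 2: By the inverse law of cosines on triangle URZ: cos(∠URZ) = ((3·√2)² + 3² − 3²) / (2·3·√2·3) = 18/25.46 = 0.7071, so ∠URZ = 45°.

Therefore, the measure of angle ∠URZ = 45°.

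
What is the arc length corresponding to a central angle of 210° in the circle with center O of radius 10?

Arc length = 2πr × θ/360
= 2π × 10 × 7/12
= 35*pi/3

35*pi/3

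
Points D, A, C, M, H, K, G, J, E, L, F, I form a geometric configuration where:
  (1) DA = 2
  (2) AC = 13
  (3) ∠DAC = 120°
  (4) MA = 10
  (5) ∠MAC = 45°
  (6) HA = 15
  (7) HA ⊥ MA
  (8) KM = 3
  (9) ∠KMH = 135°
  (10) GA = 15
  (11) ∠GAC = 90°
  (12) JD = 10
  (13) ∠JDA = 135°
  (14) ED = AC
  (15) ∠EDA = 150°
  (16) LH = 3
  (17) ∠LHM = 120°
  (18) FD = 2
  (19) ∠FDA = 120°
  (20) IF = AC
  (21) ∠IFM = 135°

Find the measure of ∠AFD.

Step 1: By the law of cosines on triangle FDA: FA² = 2² + 2² − 2·2·2·cos(120°) = 12, so FA = 2·√3.
Step 2: By the inverse law of cosines on triangle AFD: cos(∠AFD) = ((2·√3)² + 2² − 2²) / (2·2·√3·2) = 12/13.86 = 0.866, so ∠AFD = 30°.

Therefore, the measure of angle ∠AFD = 30°.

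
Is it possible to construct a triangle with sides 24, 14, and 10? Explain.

Check the triangle inequality: 14 + 10 = 24 ≤ 24.
Since the sum of two sides does not exceed the third, no triangle can be formed.

No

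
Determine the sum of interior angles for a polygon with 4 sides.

The sum of interior angles of an n-sided polygon is (n - 2) * 180.
For n = 4: (4 - 2) * 180 = 2 * 180 = 360 degrees.

360 degrees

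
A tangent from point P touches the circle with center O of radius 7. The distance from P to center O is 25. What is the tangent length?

Let T be the point of tangency. Then OT ⊥ PT (radius ⊥ tangent).
In right triangle OTP: OP² = OT² + PT²
25² = 7² + PT²
PT² = 576, PT = 24

24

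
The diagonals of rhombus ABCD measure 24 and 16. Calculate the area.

The diagonals of a rhombus divide it into four right triangles.
Each triangle has legs 24/ 2 = 12 and 16/2 = 8, so each has area (1/2)*12*8 = 48.
Four such triangles give total area = (d1 * d2) / 2 = 192.

192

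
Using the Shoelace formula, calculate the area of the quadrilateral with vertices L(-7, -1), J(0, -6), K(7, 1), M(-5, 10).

Using the Shoelace formula for a quadrilateral (vertices in order):
Area = (1/2)|sum of (x_i * y_(i+1) - x_(i+1) * y_i)|
Terms: (-7*-6 - 0*-1) = 42, (0*1 - 7*-6) = 42, (7*10 - -5*1) = 75, (-5*-1 - -7*10) = 75
Sum = 234
Area = (1/2)(234) = 117

117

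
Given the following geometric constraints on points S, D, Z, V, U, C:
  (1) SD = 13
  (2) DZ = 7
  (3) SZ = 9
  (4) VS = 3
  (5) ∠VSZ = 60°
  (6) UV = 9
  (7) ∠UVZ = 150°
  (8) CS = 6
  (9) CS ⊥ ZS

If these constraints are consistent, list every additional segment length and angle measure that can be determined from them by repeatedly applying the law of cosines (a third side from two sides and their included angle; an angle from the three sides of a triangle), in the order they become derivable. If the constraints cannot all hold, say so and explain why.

The constraints are consistent. Derivable facts, in order:
After 1 step:
- ZC = 3·√13
- ZV = 3·√7
- ∠DSZ = 30.8°
- ∠DZS = 108.03°
- ∠SDZ = 41.17°
After 2 steps:
- ZU ≈ 16.36
- ∠CZS = 33.69°
- ∠SCZ = 56.31°
- ∠SVZ = 100.89°
- ∠SZV = 19.11°
After 3 steps:
- ∠UZV = 15.96°
- ∠VUZ = 14.04°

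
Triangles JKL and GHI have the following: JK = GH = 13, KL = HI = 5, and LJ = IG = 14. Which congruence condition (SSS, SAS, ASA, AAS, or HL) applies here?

Consider the given information: JK = GH = 13, KL = HI = 5, and LJ = IG = 14
This is not SAS or AAS: SAS requires two sides and the included angle between them. AAS requires two angles and a non-included side.
The correct criterion is SSS. All three pairs of corresponding sides are equal (Side-Side-Side).

SSS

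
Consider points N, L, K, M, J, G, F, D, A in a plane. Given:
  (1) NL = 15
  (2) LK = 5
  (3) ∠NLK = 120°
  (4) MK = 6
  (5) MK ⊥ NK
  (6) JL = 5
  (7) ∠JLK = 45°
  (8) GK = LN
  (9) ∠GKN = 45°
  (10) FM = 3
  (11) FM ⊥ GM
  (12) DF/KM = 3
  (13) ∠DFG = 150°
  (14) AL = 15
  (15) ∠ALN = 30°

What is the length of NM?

Step 1: By the law of cosines on triangle NLK: NK² = 15² + 5² − 2·15·5·cos(120°) = 325, so NK = 5·√13.
Step 2: By the law of cosines on triangle NKM: NM² = (5·√13)² + 6² − 2·5·√13·6·cos(90°) = 361, so NM = 19.

Therefore, the length of NM = 19.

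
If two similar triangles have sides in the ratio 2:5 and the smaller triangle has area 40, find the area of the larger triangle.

The ratio of areas of similar triangles = (side ratio)^2.
Side ratio = 2:5, so area ratio = 4:25.
Area of the larger triangle / Area of the smaller triangle = 25/4
Area of the larger triangle = 40 * 25/4 = 250

250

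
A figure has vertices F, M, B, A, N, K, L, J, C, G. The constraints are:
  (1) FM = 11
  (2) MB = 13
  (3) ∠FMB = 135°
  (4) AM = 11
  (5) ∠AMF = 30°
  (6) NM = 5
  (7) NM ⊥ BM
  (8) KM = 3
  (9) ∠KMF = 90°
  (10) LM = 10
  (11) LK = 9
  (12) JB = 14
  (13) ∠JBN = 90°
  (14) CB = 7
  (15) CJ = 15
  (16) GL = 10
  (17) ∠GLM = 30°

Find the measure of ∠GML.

Step 1: By the law of cosines on triangle MLG: MG² = 10² + 10² − 2·10·10·cos(30°) = 26.79, so MG ≈ 5.18.
Step 2: By the inverse law of cosines on triangle GML: cos(∠GML) = (5.18² + 10² − 10²) / (2·5.18·10) = 26.79/103.53 = 0.2588, so ∠GML = 75°.

Therefore, the measure of angle ∠GML = 75°.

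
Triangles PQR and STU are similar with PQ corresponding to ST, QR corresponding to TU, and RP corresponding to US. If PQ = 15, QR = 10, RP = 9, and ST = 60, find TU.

k = 60/15 = 4. TU = 4 * 10 = 40.

40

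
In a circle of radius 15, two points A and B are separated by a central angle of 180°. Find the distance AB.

Drop a perpendicular from the center to the chord, bisecting both the chord and the central angle.
Each half-chord = r sin(θ/2) = 15 sin(90°).
The full chord = 2 × 15 × sin(90°) = 30.

30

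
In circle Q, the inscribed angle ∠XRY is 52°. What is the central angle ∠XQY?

By the inscribed angle theorem, the central angle is twice the inscribed angle.
Central angle = 2 × 52° = 104°

104°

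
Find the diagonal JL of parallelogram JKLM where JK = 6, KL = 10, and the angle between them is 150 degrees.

The diagonal of a parallelogram can be found by treating two adjacent sides and the diagonal as a triangle.
Applying the law of cosines with sides 6, 10 and included angle 150°:
d^2 = 36 + 100 - 120*cos(150°) = 60*sqrt(3) + 136
d = 2*sqrt(15*sqrt(3) + 34)

2*sqrt(15*sqrt(3) + 34)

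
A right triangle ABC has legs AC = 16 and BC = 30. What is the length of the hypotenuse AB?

In a right triangle, the square of the hypotenuse equals the sum of the squares of the two legs.
The legs are 16 and 30, so the hypotenuse = sqrt(256 + 900) = sqrt(1156) = 34.

34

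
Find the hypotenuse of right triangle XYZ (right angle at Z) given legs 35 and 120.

XY = sqrt(35^2 + 120^2) = sqrt(15625) = 125

125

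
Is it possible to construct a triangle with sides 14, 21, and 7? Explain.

The longest side is 21. The other two sides sum to 7 + 14 = 21.
Since 21 ≤ 21, the two shorter sides cannot reach around to close the triangle.

No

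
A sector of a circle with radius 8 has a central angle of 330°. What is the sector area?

Sector area = π(8²)(11/12) = 176*pi/3

176*pi/3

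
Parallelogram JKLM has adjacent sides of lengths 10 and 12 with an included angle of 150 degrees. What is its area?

The area of a parallelogram equals the product of two adjacent sides times the sine of the included angle.
This is because the height equals 12 * sin(150°) = 6.
Area = 10 * 6 = 60

60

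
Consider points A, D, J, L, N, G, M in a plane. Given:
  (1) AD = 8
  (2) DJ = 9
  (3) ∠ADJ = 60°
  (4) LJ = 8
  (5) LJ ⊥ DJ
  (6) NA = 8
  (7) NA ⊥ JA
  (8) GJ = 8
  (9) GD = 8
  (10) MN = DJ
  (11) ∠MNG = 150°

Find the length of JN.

Step 1: By the law of cosines on triangle JDA: JA² = 9² + 8² − 2·9·8·cos(60°) = 73, so JA = √73.
Step 2: By the law of cosines on triangle JAN: JN² = √73² + 8² − 2·√73·8·cos(90°) = 137, so JN = √137.

Therefore, the length of JN = √137.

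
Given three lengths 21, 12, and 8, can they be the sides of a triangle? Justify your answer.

The longest side is 21. The other two sides sum to 8 + 12 = 20.
Since 20 ≤ 21, the two shorter sides cannot reach around to close the triangle.

No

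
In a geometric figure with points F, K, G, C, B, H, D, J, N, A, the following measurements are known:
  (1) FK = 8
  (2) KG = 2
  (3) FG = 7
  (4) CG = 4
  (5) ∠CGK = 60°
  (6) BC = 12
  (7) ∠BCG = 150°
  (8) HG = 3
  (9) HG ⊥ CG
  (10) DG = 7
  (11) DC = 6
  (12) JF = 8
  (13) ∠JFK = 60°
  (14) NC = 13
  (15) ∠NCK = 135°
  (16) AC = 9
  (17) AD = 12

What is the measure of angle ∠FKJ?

Step 1: By the law of cosines on triangle KFJ: KJ² = 8² + 8² − 2·8·8·cos(60°) = 64, so KJ = 8.
Step 2: By the inverse law of cosines on triangle FKJ: cos(∠FKJ) = (8² + 8² − 8²) / (2·8·8) = 64/128 = 0.5, so ∠FKJ = 60°.

Therefore, the measure of angle ∠FKJ = 60°.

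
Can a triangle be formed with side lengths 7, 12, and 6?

Sort the sides: 6, 7, 12.
It suffices to check that the sum of the two smallest exceeds the largest:
6 + 7 = 13 > 12. ✓
Yes, a valid triangle can be formed.

Yes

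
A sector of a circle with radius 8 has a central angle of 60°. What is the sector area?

The full circle has area πr² = π(8)² = 64*pi.
The sector covers 60° out of 360°, a fraction of 1/6.
Sector area = 64*pi × 1/6 = 32*pi/3.

32*pi/3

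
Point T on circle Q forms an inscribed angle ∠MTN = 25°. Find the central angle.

Central angle = 2 × 25° = 50° (inscribed angle theorem).

50°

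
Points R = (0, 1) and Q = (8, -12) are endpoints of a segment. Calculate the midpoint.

The midpoint is the point halfway along the segment.
Move half the horizontal distance: 0 + (8 - 0)/2 = 0 + 8/2 = 4
Move half the vertical distance: 1 + (-12 - 1)/2 = 1 + -13/2 = -11/2
Midpoint = (4, -11/2)

(4, -11/2)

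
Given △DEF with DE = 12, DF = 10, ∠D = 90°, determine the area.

When two sides and the included angle are known, the area formula is (1/2)ab sin(C).
The height from one side to the opposite vertex is 10 sin(90°) = 10.
Area = (1/2) * 12 * 10 = 60.

60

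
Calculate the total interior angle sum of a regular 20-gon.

The sum of interior angles of an n-sided polygon is (n - 2) * 180.
For n = 20: (20 - 2) * 180 = 18 * 180 = 3240 degrees.

3240 degrees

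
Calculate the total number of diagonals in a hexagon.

Each of the 6 vertices connects to 3 non-adjacent vertices via diagonals.
Total connections = 6 × 3 = 18, but each diagonal is counted twice.
Number of diagonals = 18 / 2 = 9.

9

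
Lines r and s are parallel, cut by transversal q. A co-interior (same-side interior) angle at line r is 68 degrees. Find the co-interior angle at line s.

Co-interior angles (same-side interior) formed by parallel lines and a transversal are supplementary (sum to 180 degrees).
The given angle is 68 degrees.
The co-interior angle = 180 - 68 = 112 degrees.

112 degrees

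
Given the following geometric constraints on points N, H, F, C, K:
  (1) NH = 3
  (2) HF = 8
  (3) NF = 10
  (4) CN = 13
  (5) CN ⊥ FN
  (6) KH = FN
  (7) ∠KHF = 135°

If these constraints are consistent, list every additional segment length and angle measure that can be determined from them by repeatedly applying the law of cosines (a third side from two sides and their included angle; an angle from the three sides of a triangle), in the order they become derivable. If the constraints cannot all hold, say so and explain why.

The constraints are consistent. Derivable facts, in order:
After 1 step:
- FC ≈ 16.4
- FK ≈ 16.65
- ∠FHN = 124.23°
- ∠FNH = 41.41°
- ∠HFN = 14.36°
After 2 steps:
- ∠CFN = 52.43°
- ∠FCN = 37.57°
- ∠FKH = 19.86°
- ∠HFK = 25.14°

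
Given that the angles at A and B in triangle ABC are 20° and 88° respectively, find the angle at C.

angle C = 180 - 20 - 88 = 72 degrees.

72 degrees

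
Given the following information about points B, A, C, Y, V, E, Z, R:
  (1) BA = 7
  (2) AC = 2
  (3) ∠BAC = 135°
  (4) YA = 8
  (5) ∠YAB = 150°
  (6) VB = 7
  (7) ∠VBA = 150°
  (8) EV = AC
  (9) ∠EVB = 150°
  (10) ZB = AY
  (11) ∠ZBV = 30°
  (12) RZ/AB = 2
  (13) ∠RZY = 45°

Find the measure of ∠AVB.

Step 1: By the law of cosines on triangle VBA: VA² = 7² + 7² − 2·7·7·cos(150°) = 182.87, so VA ≈ 13.52.
Step 2: By the inverse law of cosines on triangle AVB: cos(∠AVB) = (13.52² + 7² − 7²) / (2·13.52·7) = 182.87/189.32 = 0.9659, so ∠AVB = 15°.

Therefore, the measure of angle ∠AVB = 15°.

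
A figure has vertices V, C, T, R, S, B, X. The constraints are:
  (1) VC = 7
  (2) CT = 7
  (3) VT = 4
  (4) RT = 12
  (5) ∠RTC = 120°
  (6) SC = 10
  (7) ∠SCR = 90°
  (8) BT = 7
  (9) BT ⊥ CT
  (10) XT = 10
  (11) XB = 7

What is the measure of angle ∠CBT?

Step 1: By the law of cosines on triangle BTC: BC² = 7² + 7² − 2·7·7·cos(90°) = 98, so BC = 7·√2.
Step 2: By the inverse law of cosines on triangle CBT: cos(∠CBT) = ((7·√2)² + 7² − 7²) / (2·7·√2·7) = 98/138.59 = 0.7071, so ∠CBT = 45°.

Therefore, the measure of angle ∠CBT = 45°.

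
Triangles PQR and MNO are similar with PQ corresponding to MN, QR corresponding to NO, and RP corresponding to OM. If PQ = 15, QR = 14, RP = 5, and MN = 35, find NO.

Similar triangles have proportional sides. Setting up the proportion:
MN / PQ = NO / QR
35 / 15 = NO / 14
NO = 14 * 35 / 15 = 98/3.

98/3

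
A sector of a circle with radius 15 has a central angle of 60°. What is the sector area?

Sector area = π(15²)(1/6) = 75*pi/2

75*pi/2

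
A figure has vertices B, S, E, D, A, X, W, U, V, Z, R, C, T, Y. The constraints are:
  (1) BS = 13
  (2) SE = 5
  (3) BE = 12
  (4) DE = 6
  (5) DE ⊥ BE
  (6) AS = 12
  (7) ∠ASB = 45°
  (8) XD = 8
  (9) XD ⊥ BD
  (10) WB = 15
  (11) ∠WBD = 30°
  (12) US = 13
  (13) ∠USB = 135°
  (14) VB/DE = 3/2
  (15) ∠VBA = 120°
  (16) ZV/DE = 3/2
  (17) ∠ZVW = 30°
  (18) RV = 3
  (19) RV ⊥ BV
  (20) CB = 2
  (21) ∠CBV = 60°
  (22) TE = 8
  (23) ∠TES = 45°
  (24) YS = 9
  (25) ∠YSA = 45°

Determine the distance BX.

Step 1: By the law of cosines on triangle BED: BD² = 12² + 6² − 2·12·6·cos(90°) = 180, so BD = 6·√5.
Step 2: By the law of cosines on triangle BDX: BX² = (6·√5)² + 8² − 2·6·√5·8·cos(90°) = 244, so BX = 2·√61.

Therefore, the length of BX = 2·√61.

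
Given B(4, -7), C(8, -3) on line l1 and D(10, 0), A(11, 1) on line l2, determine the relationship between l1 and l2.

Slope of line 1: m1 = (-3 - -7)/(8 - 4) = 4/4 = 1
Slope of line 2: m2 = (1 - 0)/(11 - 10) = 1/1 = 1
Two lines are parallel if and only if they have equal slopes (or both are vertical).
Here m1 = m2 = 1, confirming the lines are parallel.

Parallel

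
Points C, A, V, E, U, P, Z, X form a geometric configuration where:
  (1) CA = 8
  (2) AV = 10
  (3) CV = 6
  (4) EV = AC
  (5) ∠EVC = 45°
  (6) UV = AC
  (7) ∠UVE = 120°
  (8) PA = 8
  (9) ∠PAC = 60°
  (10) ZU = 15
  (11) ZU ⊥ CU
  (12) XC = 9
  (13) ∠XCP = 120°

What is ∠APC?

Step 1: By the law of cosines on triangle PAC: PC² = 8² + 8² − 2·8·8·cos(60°) = 64, so PC = 8.
Step 2: By the inverse law of cosines on triangle APC: cos(∠APC) = (8² + 8² − 8²) / (2·8·8) = 64/128 = 0.5, so ∠APC = 60°.

Therefore, the measure of angle ∠APC = 60°.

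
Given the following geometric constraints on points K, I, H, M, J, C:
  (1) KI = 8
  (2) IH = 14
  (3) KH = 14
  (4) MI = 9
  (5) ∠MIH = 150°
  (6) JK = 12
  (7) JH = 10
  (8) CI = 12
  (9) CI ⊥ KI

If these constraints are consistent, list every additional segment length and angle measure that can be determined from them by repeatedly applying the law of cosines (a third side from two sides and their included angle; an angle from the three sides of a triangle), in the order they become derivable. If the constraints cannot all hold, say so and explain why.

The constraints are consistent. Derivable facts, in order:
After 1 step:
- HM ≈ 22.25
- KC = 4·√13
- ∠HIK = 73.4°
- ∠HJK = 78.46°
- ∠HKI = 73.4°
- ∠HKJ = 44.42°
- ∠IHK = 33.2°
- ∠JHK = 57.12°
After 2 steps:
- ∠CKI = 56.31°
- ∠HMI = 18.33°
- ∠ICK = 33.69°
- ∠IHM = 11.67°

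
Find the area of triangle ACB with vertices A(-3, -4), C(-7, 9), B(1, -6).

The Shoelace formula computes the area from vertex coordinates by summing cross products.
For vertices (-3,-4), (-7,9), (1,-6):
Signed sum = -3*9 - -7*-4 + -7*-6 - 1*9 + 1*-4 - -3*-6
= -55 + 33 + -22 = -44
Area = (1/2)|-44| = 22.

22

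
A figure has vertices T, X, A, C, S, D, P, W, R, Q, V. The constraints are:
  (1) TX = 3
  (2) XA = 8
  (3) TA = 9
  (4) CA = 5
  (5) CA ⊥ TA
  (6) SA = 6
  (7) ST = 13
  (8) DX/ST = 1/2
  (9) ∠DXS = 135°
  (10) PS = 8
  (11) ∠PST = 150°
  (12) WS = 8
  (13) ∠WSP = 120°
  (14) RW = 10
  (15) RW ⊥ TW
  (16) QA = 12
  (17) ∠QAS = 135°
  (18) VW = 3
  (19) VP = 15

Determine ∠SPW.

Step 1: By the law of cosines on triangle PSW: PW² = 8² + 8² − 2·8·8·cos(120°) = 192, so PW = 8·√3.
Step 2: By the inverse law of cosines on triangle SPW: cos(∠SPW) = (8² + (8·√3)² − 8²) / (2·8·8·√3) = 192/221.7 = 0.866, so ∠SPW = 30°.

Therefore, the measure of angle ∠SPW = 30°.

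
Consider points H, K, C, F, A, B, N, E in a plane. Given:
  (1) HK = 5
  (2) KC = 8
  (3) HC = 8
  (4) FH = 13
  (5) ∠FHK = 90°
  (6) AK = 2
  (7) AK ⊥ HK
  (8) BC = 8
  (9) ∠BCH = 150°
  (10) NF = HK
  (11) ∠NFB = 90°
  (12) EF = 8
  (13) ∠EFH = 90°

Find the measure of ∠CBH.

Step 1: By the law of cosines on triangle BCH: BH² = 8² + 8² − 2·8·8·cos(150°) = 238.85, so BH ≈ 15.45.
Step 2: By the inverse law of cosines on triangle CBH: cos(∠CBH) = (8² + 15.45² − 8²) / (2·8·15.45) = 238.85/247.28 = 0.9659, so ∠CBH = 15°.

Therefore, the measure of angle ∠CBH = 15°.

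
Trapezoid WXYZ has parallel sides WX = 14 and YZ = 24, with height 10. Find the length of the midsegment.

The midsegment of a trapezoid = (base1 + base2) / 2
midsegment = (14 + 24) / 2
midsegment = 38 / 2
midsegment = 19

19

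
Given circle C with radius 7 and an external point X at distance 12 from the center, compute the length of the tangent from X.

The tangent, radius, and line from the external point to the center form a right triangle.
The right angle is where the tangent meets the radius.
By the Pythagorean theorem: tangent² + 7² = 12²
tangent² = 144 - 49 = 95
tangent = sqrt(95)

sqrt(95)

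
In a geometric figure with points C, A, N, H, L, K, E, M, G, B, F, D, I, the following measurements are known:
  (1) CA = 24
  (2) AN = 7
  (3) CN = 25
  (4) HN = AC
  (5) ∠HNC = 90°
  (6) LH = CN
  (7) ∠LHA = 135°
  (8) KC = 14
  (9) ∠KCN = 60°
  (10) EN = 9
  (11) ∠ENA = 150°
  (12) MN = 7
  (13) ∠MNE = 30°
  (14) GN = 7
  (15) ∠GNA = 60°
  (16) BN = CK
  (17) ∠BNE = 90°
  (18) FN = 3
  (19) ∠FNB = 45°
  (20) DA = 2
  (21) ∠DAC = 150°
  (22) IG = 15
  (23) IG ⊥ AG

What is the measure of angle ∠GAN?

Step 1: By the law of cosines on triangle ANG: AG² = 7² + 7² − 2·7·7·cos(60°) = 49, so AG = 7.
Step 2: By the inverse law of cosines on triangle GAN: cos(∠GAN) = (7² + 7² − 7²) / (2·7·7) = 49/98 = 0.5, so ∠GAN = 60°.

Therefore, the measure of angle ∠GAN = 60°.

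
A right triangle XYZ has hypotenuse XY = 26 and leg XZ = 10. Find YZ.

Rearranging the Pythagorean theorem to solve for the unknown leg:
leg^2 = hypotenuse^2 - known_leg^2 = 676 - 100 = 576
leg = sqrt(576) = 24.

24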